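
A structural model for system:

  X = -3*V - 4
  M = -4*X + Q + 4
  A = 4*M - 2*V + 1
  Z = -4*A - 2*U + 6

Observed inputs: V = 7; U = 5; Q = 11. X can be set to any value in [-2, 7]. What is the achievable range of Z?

-320 to 256

Intervening on X fixes its value directly, overriding its dependence on V.
Substituting into the M equation gives M = -4*X + 15.
Substituting into the A equation gives A = -16*X + 47.
This gives Z = 64*X - 192.
Linear in X, so extremes are at the endpoints: X = -2 gives Z = -320; X = 7 gives Z = 256.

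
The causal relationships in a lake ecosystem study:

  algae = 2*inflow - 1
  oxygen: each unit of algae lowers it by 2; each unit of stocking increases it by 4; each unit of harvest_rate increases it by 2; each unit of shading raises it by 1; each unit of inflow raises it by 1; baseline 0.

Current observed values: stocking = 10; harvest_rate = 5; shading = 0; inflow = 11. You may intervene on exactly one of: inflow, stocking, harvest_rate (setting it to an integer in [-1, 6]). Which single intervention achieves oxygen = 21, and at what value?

Intervening on inflow: oxygen = -3*inflow + 52. Reaching 21 requires inflow = 31/3, not an integer.
Intervening on stocking: oxygen = 4*stocking - 21. Reaching 21 requires stocking = 21/2, not an integer.
Intervening on harvest_rate: with other inputs at their observed values, oxygen = 2*harvest_rate + 9. Solving for 21 gives harvest_rate = 6, within [-1, 6].

set harvest_rate = 6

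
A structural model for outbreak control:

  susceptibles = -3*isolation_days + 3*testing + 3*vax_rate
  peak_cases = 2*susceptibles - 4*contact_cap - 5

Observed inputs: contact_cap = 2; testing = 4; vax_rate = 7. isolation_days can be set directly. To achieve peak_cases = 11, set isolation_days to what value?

isolation_days = 7

Substituting into the susceptibles equation gives susceptibles = -3*isolation_days + 33.
So peak_cases = -6*isolation_days + 53.
Solve -6*isolation_days + 53 = 11: isolation_days = (11 - 53) / -6 = 7.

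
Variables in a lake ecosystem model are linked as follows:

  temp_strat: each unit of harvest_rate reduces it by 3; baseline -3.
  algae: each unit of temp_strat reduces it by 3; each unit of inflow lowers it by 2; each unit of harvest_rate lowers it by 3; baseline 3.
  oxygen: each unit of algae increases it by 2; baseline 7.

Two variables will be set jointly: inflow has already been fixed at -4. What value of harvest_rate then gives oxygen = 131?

With inflow held at -4:
Substituting into the algae equation gives algae = 6*harvest_rate + 20.
Substituting into the oxygen equation gives oxygen = 12*harvest_rate + 47.
Solve 12*harvest_rate + 47 = 131: harvest_rate = (131 - 47) / 12 = 7.

harvest_rate = 7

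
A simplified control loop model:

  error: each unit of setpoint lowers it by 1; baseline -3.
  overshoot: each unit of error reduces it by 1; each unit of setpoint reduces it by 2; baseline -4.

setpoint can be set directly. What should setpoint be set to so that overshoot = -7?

Substituting into the overshoot equation gives overshoot = -setpoint - 1.
Solve -setpoint - 1 = -7: setpoint = (-7 + 1) / -1 = 6.

setpoint = 6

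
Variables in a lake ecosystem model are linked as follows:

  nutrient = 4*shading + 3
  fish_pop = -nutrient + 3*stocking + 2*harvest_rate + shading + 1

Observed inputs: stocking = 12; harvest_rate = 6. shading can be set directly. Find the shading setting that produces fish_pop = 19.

Substituting into the fish_pop equation gives fish_pop = -3*shading + 46.
Solve -3*shading + 46 = 19: shading = (19 - 46) / -3 = 9.

shading = 9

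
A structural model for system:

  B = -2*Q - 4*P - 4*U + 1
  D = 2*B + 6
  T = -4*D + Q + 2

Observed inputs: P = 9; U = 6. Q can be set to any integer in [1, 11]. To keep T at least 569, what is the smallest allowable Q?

Substituting into the B equation gives B = -2*Q - 59.
So D = -4*Q - 112.
T becomes 17*Q + 450.
Require 17*Q + 450 ≥ 569, so Q ≥ 7.
The smallest integer in [1, 11] satisfying this is 7.

Q = 7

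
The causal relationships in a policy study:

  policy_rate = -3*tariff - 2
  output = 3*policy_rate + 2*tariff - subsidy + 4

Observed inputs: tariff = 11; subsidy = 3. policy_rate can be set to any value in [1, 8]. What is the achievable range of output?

Intervening on policy_rate fixes its value directly, overriding its dependence on tariff.
Substituting into the output equation gives output = 3*policy_rate + 23.
Linear in policy_rate, so extremes are at the endpoints: policy_rate = 1 gives output = 26; policy_rate = 8 gives output = 47.

26 to 47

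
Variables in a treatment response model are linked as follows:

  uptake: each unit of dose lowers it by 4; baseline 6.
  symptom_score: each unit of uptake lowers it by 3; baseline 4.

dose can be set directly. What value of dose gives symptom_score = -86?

dose = -6

Substituting into the symptom_score equation gives symptom_score = 12*dose - 14.
Solve 12*dose - 14 = -86: dose = (-86 + 14) / 12 = -6.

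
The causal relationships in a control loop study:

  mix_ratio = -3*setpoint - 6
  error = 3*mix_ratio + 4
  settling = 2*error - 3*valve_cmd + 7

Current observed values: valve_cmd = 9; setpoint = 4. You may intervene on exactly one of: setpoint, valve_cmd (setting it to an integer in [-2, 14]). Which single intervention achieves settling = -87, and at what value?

Intervening on setpoint: settling = -18*setpoint - 48. Reaching -87 requires setpoint = 13/6, not an integer.
Intervening on valve_cmd: with other inputs at their observed values, settling = -3*valve_cmd - 93. Solving for -87 gives valve_cmd = -2, within [-2, 14].

set valve_cmd = -2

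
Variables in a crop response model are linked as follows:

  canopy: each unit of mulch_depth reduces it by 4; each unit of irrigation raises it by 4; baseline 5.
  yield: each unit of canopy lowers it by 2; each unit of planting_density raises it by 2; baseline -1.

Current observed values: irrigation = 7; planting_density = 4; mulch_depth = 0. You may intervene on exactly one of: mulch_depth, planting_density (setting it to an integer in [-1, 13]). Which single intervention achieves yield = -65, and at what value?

set planting_density = 1

Intervening on mulch_depth: yield = 8*mulch_depth - 59. Reaching -65 requires mulch_depth = -3/4, not an integer.
Intervening on planting_density: with other inputs at their observed values, yield = 2*planting_density - 67. Solving for -65 gives planting_density = 1, within [-1, 13].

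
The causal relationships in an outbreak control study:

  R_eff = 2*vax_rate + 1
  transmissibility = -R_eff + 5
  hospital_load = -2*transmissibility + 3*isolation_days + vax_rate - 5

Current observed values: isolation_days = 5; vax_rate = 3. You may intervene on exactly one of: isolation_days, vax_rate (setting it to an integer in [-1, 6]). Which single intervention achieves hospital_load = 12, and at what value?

Intervening on isolation_days: hospital_load = 3*isolation_days + 2. Reaching 12 requires isolation_days = 10/3, not an integer.
Intervening on vax_rate: with other inputs at their observed values, hospital_load = 5*vax_rate + 2. Solving for 12 gives vax_rate = 2, within [-1, 6].

set vax_rate = 2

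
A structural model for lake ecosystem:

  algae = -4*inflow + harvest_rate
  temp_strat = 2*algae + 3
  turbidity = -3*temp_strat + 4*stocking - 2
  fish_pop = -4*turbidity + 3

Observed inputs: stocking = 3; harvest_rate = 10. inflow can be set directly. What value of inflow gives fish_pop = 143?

inflow = 1

Substituting into the algae equation gives algae = -4*inflow + 10.
Substituting into the temp_strat equation gives temp_strat = -8*inflow + 23.
So turbidity = 24*inflow - 59.
fish_pop becomes -96*inflow + 239.
Solve -96*inflow + 239 = 143: inflow = (143 - 239) / -96 = 1.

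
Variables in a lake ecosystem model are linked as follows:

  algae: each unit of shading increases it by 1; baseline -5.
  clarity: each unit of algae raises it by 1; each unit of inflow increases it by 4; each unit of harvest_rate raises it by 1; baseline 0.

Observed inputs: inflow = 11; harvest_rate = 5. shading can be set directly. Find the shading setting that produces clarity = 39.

Substituting into the clarity equation gives clarity = shading + 44.
Solve shading + 44 = 39: shading = (39 - 44) / 1 = -5.

shading = -5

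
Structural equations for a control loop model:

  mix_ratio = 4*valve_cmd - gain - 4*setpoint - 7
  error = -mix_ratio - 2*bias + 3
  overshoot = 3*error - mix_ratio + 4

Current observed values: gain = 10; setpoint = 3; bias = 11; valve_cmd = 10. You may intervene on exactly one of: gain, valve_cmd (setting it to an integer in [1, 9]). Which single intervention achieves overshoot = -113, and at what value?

Intervening on gain: with other inputs at their observed values, overshoot = 4*gain - 137. Solving for -113 gives gain = 6, within [1, 9].
Intervening on valve_cmd: overshoot = -16*valve_cmd + 63. Reaching -113 requires valve_cmd = 11, outside [1, 9].

set gain = 6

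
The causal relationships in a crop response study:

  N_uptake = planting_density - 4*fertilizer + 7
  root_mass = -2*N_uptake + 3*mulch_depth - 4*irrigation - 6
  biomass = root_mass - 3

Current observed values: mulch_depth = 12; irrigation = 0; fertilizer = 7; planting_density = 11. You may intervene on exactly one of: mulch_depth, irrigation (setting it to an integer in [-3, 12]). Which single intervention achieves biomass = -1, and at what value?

set irrigation = 12

Intervening on mulch_depth: biomass = 3*mulch_depth + 11. Reaching -1 requires mulch_depth = -4, outside [-3, 12].
Intervening on irrigation: with other inputs at their observed values, biomass = -4*irrigation + 47. Solving for -1 gives irrigation = 12, within [-3, 12].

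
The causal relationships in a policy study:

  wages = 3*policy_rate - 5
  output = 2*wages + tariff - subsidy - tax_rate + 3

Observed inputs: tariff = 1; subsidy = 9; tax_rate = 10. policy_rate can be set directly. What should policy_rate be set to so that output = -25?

Substituting into the output equation gives output = 6*policy_rate - 25.
Solve 6*policy_rate - 25 = -25: policy_rate = (-25 + 25) / 6 = 0.

policy_rate = 0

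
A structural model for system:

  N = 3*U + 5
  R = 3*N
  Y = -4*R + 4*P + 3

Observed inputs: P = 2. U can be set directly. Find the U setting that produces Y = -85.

U = 1

Substituting into the R equation gives R = 9*U + 15.
Y becomes -36*U - 49.
Solve -36*U - 49 = -85: U = (-85 + 49) / -36 = 1.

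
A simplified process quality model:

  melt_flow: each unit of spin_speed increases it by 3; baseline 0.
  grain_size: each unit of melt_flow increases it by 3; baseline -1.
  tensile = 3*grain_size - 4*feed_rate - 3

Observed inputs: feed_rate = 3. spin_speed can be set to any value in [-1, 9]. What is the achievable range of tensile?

-45 to 225

Substituting into the grain_size equation gives grain_size = 9*spin_speed - 1.
Substituting into the tensile equation gives tensile = 27*spin_speed - 18.
Linear in spin_speed, so extremes are at the endpoints: spin_speed = -1 gives tensile = -45; spin_speed = 9 gives tensile = 225.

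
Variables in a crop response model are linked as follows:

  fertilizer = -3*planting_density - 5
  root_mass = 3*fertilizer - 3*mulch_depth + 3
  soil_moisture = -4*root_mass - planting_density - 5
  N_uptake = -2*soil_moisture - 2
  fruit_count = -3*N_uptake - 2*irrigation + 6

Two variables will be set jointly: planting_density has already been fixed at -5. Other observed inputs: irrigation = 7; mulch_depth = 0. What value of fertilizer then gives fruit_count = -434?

With planting_density held at -5:
Intervening on fertilizer fixes its value directly, overriding its dependence on planting_density.
Substituting into the root_mass equation gives root_mass = 3*fertilizer + 3.
So soil_moisture = -12*fertilizer - 12.
Substituting into the N_uptake equation gives N_uptake = 24*fertilizer + 22.
fruit_count becomes -72*fertilizer - 74.
Solve -72*fertilizer - 74 = -434: fertilizer = (-434 + 74) / -72 = 5.

fertilizer = 5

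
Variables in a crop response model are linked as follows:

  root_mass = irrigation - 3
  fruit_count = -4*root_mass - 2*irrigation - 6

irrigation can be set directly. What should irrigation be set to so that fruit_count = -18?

Substituting into the fruit_count equation gives fruit_count = -6*irrigation + 6.
Solve -6*irrigation + 6 = -18: irrigation = (-18 - 6) / -6 = 4.

irrigation = 4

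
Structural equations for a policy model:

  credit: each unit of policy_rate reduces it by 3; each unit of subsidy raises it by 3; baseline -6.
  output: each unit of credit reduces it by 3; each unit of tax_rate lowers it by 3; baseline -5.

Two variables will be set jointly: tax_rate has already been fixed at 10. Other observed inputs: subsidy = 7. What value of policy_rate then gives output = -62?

With tax_rate held at 10:
Substituting into the credit equation gives credit = -3*policy_rate + 15.
Substituting into the output equation gives output = 9*policy_rate - 80.
Solve 9*policy_rate - 80 = -62: policy_rate = (-62 + 80) / 9 = 2.

policy_rate = 2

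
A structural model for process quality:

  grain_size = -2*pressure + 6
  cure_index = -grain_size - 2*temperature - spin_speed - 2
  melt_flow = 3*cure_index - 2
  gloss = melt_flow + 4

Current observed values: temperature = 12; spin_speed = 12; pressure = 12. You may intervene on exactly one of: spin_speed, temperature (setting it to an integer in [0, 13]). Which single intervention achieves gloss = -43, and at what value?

Intervening on spin_speed: with other inputs at their observed values, gloss = -3*spin_speed - 22. Solving for -43 gives spin_speed = 7, within [0, 13].
Intervening on temperature: gloss = -6*temperature + 14. Reaching -43 requires temperature = 19/2, not an integer.

set spin_speed = 7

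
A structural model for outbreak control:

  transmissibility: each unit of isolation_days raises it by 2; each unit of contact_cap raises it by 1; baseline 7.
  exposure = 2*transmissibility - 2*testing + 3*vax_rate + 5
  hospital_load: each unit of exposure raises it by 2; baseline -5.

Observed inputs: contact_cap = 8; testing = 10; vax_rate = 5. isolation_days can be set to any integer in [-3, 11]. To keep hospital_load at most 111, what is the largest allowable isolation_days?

isolation_days = 7

Substituting into the transmissibility equation gives transmissibility = 2*isolation_days + 15.
exposure becomes 4*isolation_days + 30.
Substituting into the hospital_load equation gives hospital_load = 8*isolation_days + 55.
Require 8*isolation_days + 55 ≤ 111, so isolation_days ≤ 7.
The largest integer in [-3, 11] satisfying this is 7.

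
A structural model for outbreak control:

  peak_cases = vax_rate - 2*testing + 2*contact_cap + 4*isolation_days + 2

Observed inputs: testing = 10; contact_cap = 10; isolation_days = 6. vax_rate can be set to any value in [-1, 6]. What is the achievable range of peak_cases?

Substituting into the peak_cases equation gives peak_cases = vax_rate + 26.
Linear in vax_rate, so extremes are at the endpoints: vax_rate = -1 gives peak_cases = 25; vax_rate = 6 gives peak_cases = 32.

25 to 32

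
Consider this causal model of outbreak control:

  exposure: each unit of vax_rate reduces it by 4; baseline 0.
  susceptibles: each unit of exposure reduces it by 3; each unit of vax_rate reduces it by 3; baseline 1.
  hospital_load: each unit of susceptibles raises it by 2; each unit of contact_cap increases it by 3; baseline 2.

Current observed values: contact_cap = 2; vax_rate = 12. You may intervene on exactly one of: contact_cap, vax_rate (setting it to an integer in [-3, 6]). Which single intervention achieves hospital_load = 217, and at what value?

set contact_cap = -1

Intervening on contact_cap: with other inputs at their observed values, hospital_load = 3*contact_cap + 220. Solving for 217 gives contact_cap = -1, within [-3, 6].
Intervening on vax_rate: hospital_load = 18*vax_rate + 10. Reaching 217 requires vax_rate = 23/2, not an integer.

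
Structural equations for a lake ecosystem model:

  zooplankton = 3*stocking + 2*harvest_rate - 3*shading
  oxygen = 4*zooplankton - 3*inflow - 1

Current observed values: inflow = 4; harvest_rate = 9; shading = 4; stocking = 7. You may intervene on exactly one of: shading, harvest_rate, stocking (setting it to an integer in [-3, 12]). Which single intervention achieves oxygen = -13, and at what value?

Intervening on shading: oxygen = -12*shading + 143. Reaching -13 requires shading = 13, outside [-3, 12].
Intervening on harvest_rate: oxygen = 8*harvest_rate + 23. Reaching -13 requires harvest_rate = -9/2, not an integer.
Intervening on stocking: with other inputs at their observed values, oxygen = 12*stocking + 11. Solving for -13 gives stocking = -2, within [-3, 12].

set stocking = -2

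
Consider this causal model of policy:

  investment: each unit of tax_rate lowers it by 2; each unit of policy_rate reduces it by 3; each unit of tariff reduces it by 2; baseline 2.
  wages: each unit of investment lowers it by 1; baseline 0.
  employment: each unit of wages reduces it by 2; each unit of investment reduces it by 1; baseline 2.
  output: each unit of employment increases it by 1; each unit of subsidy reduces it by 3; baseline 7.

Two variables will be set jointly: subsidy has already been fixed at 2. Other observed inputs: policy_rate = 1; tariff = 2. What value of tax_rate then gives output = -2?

tax_rate = 0

With subsidy held at 2:
Substituting into the investment equation gives investment = -2*tax_rate - 5.
Substituting into the wages equation gives wages = 2*tax_rate + 5.
Substituting into the employment equation gives employment = -2*tax_rate - 3.
Substituting into the output equation gives output = -2*tax_rate - 2.
Solve -2*tax_rate - 2 = -2: tax_rate = (-2 + 2) / -2 = 0.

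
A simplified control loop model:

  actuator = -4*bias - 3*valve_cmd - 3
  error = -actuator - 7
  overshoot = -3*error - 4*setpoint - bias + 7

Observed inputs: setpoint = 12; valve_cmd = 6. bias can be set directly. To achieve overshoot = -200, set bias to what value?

Substituting into the actuator equation gives actuator = -4*bias - 21.
Substituting into the error equation gives error = 4*bias + 14.
So overshoot = -13*bias - 83.
Solve -13*bias - 83 = -200: bias = (-200 + 83) / -13 = 9.

bias = 9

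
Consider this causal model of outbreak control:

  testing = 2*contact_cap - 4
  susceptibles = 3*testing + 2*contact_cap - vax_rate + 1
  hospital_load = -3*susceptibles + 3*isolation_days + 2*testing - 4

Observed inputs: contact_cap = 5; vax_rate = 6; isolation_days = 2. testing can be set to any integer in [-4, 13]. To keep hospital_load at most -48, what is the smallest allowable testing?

Intervening on testing fixes its value directly, overriding its dependence on contact_cap.
Substituting into the susceptibles equation gives susceptibles = 3*testing + 5.
Substituting into the hospital_load equation gives hospital_load = -7*testing - 13.
Require -7*testing - 13 ≤ -48, so testing ≥ 5.
The smallest integer in [-4, 13] satisfying this is 5.

testing = 5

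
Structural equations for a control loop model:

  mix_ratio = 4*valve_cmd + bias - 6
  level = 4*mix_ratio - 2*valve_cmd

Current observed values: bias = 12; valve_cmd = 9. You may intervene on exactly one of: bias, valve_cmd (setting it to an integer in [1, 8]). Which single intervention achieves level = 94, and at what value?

set valve_cmd = 5

Intervening on bias: level = 4*bias + 102. Reaching 94 requires bias = -2, outside [1, 8].
Intervening on valve_cmd: with other inputs at their observed values, level = 14*valve_cmd + 24. Solving for 94 gives valve_cmd = 5, within [1, 8].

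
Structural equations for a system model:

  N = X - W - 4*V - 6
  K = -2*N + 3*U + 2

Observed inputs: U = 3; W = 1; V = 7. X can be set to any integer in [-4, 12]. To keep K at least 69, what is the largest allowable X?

X = 6

Substituting into the N equation gives N = X - 35.
Substituting into the K equation gives K = -2*X + 81.
Require -2*X + 81 ≥ 69, so X ≤ 6.
The largest integer in [-4, 12] satisfying this is 6.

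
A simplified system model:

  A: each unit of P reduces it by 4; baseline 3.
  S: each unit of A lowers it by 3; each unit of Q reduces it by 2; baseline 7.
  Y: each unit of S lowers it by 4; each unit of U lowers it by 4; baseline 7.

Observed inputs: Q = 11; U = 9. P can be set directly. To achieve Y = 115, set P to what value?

P = -1

Substituting into the S equation gives S = 12*P - 24.
Substituting into the Y equation gives Y = -48*P + 67.
Solve -48*P + 67 = 115: P = (115 - 67) / -48 = -1.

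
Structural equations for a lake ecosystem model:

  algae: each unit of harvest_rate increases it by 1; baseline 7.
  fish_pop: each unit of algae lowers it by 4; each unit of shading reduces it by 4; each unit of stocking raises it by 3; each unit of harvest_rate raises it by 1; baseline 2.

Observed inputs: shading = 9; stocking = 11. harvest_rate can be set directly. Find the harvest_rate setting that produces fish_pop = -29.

harvest_rate = 0

Substituting into the fish_pop equation gives fish_pop = -3*harvest_rate - 29.
Solve -3*harvest_rate - 29 = -29: harvest_rate = (-29 + 29) / -3 = 0.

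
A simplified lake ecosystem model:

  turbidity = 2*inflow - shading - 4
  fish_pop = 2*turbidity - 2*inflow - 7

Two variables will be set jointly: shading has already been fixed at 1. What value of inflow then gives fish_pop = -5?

inflow = 6

With shading held at 1:
Substituting into the turbidity equation gives turbidity = 2*inflow - 5.
Substituting into the fish_pop equation gives fish_pop = 2*inflow - 17.
Solve 2*inflow - 17 = -5: inflow = (-5 + 17) / 2 = 6.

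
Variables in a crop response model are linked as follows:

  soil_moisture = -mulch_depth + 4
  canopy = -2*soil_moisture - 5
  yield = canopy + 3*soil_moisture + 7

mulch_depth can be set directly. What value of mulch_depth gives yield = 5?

mulch_depth = 1

Substituting into the canopy equation gives canopy = 2*mulch_depth - 13.
This gives yield = -mulch_depth + 6.
Solve -mulch_depth + 6 = 5: mulch_depth = (5 - 6) / -1 = 1.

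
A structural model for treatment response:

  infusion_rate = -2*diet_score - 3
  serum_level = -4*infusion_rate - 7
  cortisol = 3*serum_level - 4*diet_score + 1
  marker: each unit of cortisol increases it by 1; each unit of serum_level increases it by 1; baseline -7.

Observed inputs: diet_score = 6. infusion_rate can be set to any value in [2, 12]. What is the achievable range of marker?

Intervening on infusion_rate fixes its value directly, overriding its dependence on diet_score.
Substituting into the cortisol equation gives cortisol = -12*infusion_rate - 44.
Substituting into the marker equation gives marker = -16*infusion_rate - 58.
Linear in infusion_rate, so extremes are at the endpoints: infusion_rate = 2 gives marker = -90; infusion_rate = 12 gives marker = -250.

-250 to -90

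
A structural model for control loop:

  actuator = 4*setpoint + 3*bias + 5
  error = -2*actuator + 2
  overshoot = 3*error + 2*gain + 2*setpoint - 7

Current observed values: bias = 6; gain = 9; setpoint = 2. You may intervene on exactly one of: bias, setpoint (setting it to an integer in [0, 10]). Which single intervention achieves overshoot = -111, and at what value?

set bias = 3

Intervening on bias: with other inputs at their observed values, overshoot = -18*bias - 57. Solving for -111 gives bias = 3, within [0, 10].
Intervening on setpoint: overshoot = -22*setpoint - 121. Reaching -111 requires setpoint = -5/11, not an integer.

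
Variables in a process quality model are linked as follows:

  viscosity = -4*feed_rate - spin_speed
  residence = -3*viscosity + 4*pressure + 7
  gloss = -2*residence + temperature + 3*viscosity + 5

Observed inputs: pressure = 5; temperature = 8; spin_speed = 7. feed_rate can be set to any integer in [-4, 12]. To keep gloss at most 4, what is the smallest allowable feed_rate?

Substituting into the viscosity equation gives viscosity = -4*feed_rate - 7.
Substituting into the residence equation gives residence = 12*feed_rate + 48.
Substituting into the gloss equation gives gloss = -36*feed_rate - 104.
Require -36*feed_rate - 104 ≤ 4, so feed_rate ≥ -3.
The smallest integer in [-4, 12] satisfying this is -3.

feed_rate = -3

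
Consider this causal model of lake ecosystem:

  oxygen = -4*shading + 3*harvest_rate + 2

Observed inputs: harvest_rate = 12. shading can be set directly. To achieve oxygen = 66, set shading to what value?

shading = -7

Substituting into the oxygen equation gives oxygen = -4*shading + 38.
Solve -4*shading + 38 = 66: shading = (66 - 38) / -4 = -7.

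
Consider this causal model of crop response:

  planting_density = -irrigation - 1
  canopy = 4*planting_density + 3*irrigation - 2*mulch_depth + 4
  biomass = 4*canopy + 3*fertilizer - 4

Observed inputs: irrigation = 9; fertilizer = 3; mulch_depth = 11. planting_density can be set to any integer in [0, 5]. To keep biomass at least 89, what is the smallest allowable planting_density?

planting_density = 3

Intervening on planting_density fixes its value directly, overriding its dependence on irrigation.
Substituting into the canopy equation gives canopy = 4*planting_density + 9.
This gives biomass = 16*planting_density + 41.
Require 16*planting_density + 41 ≥ 89, so planting_density ≥ 3.
The smallest integer in [0, 5] satisfying this is 3.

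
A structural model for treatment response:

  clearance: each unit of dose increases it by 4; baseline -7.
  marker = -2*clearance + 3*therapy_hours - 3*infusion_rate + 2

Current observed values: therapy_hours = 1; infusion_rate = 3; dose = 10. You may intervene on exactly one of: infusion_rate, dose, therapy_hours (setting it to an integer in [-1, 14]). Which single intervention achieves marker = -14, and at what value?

Intervening on infusion_rate: marker = -3*infusion_rate - 61. Reaching -14 requires infusion_rate = -47/3, not an integer.
Intervening on dose: with other inputs at their observed values, marker = -8*dose + 10. Solving for -14 gives dose = 3, within [-1, 14].
Intervening on therapy_hours: marker = 3*therapy_hours - 73. Reaching -14 requires therapy_hours = 59/3, not an integer.

set dose = 3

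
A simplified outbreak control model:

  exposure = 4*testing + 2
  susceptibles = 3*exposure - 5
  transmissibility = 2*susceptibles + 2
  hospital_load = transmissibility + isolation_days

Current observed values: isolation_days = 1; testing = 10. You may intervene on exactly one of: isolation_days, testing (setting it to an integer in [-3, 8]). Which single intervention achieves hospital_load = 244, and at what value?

Intervening on isolation_days: with other inputs at their observed values, hospital_load = isolation_days + 244. Solving for 244 gives isolation_days = 0, within [-3, 8].
Intervening on testing: hospital_load = 24*testing + 5. Reaching 244 requires testing = 239/24, not an integer.

set isolation_days = 0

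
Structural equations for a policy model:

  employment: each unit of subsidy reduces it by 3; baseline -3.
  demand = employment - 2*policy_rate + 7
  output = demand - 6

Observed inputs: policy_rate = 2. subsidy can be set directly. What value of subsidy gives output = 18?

Substituting into the demand equation gives demand = -3*subsidy.
So output = -3*subsidy - 6.
Solve -3*subsidy - 6 = 18: subsidy = (18 + 6) / -3 = -8.

subsidy = -8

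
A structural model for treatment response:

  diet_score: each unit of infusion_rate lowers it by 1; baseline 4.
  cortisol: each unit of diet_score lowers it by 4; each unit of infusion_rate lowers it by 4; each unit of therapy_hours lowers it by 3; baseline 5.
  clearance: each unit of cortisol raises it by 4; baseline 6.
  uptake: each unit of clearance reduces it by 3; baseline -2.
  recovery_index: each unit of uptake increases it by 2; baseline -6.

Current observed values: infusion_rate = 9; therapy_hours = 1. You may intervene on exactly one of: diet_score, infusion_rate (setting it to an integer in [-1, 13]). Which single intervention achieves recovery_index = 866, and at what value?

set diet_score = 1

Intervening on diet_score: with other inputs at their observed values, recovery_index = 96*diet_score + 770. Solving for 866 gives diet_score = 1, within [-1, 13].
Intervening on infusion_rate: the paths from infusion_rate to recovery_index cancel (net effect zero), leaving recovery_index = 290; 866 is unreachable this way.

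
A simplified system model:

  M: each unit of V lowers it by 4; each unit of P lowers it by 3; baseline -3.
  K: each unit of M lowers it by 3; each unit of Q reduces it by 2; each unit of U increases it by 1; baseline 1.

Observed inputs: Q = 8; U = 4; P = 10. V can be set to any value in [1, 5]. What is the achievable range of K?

Substituting into the M equation gives M = -4*V - 33.
K becomes 12*V + 88.
Linear in V, so extremes are at the endpoints: V = 1 gives K = 100; V = 5 gives K = 148.

100 to 148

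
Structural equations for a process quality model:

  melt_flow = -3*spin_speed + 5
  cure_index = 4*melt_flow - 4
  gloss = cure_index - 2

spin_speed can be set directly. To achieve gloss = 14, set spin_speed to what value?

Substituting into the cure_index equation gives cure_index = -12*spin_speed + 16.
Substituting into the gloss equation gives gloss = -12*spin_speed + 14.
Solve -12*spin_speed + 14 = 14: spin_speed = (14 - 14) / -12 = 0.

spin_speed = 0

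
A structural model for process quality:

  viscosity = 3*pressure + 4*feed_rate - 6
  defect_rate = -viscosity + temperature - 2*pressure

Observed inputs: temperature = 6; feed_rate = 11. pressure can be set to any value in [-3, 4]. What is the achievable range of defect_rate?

-52 to -17

Substituting into the viscosity equation gives viscosity = 3*pressure + 38.
Substituting into the defect_rate equation gives defect_rate = -5*pressure - 32.
Linear in pressure, so extremes are at the endpoints: pressure = -3 gives defect_rate = -17; pressure = 4 gives defect_rate = -52.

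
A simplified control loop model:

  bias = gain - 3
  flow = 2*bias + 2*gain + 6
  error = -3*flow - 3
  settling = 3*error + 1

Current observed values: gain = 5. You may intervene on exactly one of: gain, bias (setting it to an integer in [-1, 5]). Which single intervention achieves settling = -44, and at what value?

set gain = 1

Intervening on gain: with other inputs at their observed values, settling = -36*gain - 8. Solving for -44 gives gain = 1, within [-1, 5].
Intervening on bias: settling = -18*bias - 152. Reaching -44 requires bias = -6, outside [-1, 5].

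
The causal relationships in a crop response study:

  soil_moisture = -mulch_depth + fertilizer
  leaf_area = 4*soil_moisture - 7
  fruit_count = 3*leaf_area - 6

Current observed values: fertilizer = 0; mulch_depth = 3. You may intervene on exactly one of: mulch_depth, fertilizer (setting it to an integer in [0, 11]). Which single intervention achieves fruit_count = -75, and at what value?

Intervening on mulch_depth: with other inputs at their observed values, fruit_count = -12*mulch_depth - 27. Solving for -75 gives mulch_depth = 4, within [0, 11].
Intervening on fertilizer: fruit_count = 12*fertilizer - 63. Reaching -75 requires fertilizer = -1, outside [0, 11].

set mulch_depth = 4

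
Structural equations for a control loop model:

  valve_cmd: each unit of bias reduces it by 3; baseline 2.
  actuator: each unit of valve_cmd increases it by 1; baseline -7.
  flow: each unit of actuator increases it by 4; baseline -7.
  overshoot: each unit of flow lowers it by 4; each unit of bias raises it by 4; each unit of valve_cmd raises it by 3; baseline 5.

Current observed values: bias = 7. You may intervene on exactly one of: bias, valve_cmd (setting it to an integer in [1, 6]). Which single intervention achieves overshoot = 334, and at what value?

set bias = 5

Intervening on bias: with other inputs at their observed values, overshoot = 43*bias + 119. Solving for 334 gives bias = 5, within [1, 6].
Intervening on valve_cmd: overshoot = -13*valve_cmd + 173. Reaching 334 requires valve_cmd = -161/13, not an integer.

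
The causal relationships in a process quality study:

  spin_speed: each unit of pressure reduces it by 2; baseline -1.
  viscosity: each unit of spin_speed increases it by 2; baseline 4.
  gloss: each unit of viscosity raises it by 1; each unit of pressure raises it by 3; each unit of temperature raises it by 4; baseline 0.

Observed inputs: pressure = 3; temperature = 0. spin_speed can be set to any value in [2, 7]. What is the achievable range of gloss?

Intervening on spin_speed fixes its value directly, overriding its dependence on pressure.
Substituting into the gloss equation gives gloss = 2*spin_speed + 13.
Linear in spin_speed, so extremes are at the endpoints: spin_speed = 2 gives gloss = 17; spin_speed = 7 gives gloss = 27.

17 to 27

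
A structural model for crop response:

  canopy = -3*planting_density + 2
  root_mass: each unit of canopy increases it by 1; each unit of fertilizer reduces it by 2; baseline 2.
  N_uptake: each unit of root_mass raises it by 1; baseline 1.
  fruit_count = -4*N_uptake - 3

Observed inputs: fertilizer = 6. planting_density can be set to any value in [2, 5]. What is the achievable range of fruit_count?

Substituting into the root_mass equation gives root_mass = -3*planting_density - 8.
Substituting into the N_uptake equation gives N_uptake = -3*planting_density - 7.
Substituting into the fruit_count equation gives fruit_count = 12*planting_density + 25.
Linear in planting_density, so extremes are at the endpoints: planting_density = 2 gives fruit_count = 49; planting_density = 5 gives fruit_count = 85.

49 to 85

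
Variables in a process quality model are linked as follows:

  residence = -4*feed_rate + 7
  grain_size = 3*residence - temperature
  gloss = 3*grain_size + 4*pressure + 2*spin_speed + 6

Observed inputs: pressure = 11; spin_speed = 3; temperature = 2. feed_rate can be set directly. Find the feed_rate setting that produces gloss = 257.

feed_rate = -4

Substituting into the grain_size equation gives grain_size = -12*feed_rate + 19.
gloss becomes -36*feed_rate + 113.
Solve -36*feed_rate + 113 = 257: feed_rate = (257 - 113) / -36 = -4.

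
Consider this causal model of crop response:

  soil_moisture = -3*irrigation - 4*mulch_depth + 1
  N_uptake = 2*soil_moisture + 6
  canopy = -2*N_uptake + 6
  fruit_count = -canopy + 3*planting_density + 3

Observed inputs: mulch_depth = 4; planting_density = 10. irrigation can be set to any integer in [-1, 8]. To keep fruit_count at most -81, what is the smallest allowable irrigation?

irrigation = 5

Substituting into the soil_moisture equation gives soil_moisture = -3*irrigation - 15.
Substituting into the N_uptake equation gives N_uptake = -6*irrigation - 24.
Substituting into the canopy equation gives canopy = 12*irrigation + 54.
Substituting into the fruit_count equation gives fruit_count = -12*irrigation - 21.
Require -12*irrigation - 21 ≤ -81, so irrigation ≥ 5.
The smallest integer in [-1, 8] satisfying this is 5.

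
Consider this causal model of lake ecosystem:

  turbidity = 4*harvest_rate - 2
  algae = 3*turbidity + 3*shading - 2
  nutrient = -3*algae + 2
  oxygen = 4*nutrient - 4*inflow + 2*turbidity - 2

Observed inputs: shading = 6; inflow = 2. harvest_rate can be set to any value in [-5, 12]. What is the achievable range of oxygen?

Substituting into the algae equation gives algae = 12*harvest_rate + 10.
So nutrient = -36*harvest_rate - 28.
So oxygen = -136*harvest_rate - 126.
Linear in harvest_rate, so extremes are at the endpoints: harvest_rate = -5 gives oxygen = 554; harvest_rate = 12 gives oxygen = -1758.

-1758 to 554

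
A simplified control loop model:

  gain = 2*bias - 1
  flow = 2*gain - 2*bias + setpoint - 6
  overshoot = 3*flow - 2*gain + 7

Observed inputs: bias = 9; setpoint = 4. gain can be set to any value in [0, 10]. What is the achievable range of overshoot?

-53 to -13

Intervening on gain fixes its value directly, overriding its dependence on bias.
Substituting into the flow equation gives flow = 2*gain - 20.
This gives overshoot = 4*gain - 53.
Linear in gain, so extremes are at the endpoints: gain = 0 gives overshoot = -53; gain = 10 gives overshoot = -13.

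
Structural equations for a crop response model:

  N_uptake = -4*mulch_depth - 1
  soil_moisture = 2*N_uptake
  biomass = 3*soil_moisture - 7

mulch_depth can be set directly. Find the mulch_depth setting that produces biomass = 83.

mulch_depth = -4

Substituting into the soil_moisture equation gives soil_moisture = -8*mulch_depth - 2.
This gives biomass = -24*mulch_depth - 13.
Solve -24*mulch_depth - 13 = 83: mulch_depth = (83 + 13) / -24 = -4.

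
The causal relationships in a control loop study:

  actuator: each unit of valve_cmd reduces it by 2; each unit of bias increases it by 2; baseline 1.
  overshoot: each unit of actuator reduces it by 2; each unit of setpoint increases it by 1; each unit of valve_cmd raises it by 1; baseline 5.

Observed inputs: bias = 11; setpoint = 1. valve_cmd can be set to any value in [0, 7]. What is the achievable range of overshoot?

Substituting into the actuator equation gives actuator = -2*valve_cmd + 23.
This gives overshoot = 5*valve_cmd - 40.
Linear in valve_cmd, so extremes are at the endpoints: valve_cmd = 0 gives overshoot = -40; valve_cmd = 7 gives overshoot = -5.

-40 to -5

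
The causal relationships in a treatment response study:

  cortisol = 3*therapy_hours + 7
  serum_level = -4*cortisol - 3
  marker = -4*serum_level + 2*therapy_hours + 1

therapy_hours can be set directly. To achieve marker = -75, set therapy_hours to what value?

therapy_hours = -4

Substituting into the serum_level equation gives serum_level = -12*therapy_hours - 31.
This gives marker = 50*therapy_hours + 125.
Solve 50*therapy_hours + 125 = -75: therapy_hours = (-75 - 125) / 50 = -4.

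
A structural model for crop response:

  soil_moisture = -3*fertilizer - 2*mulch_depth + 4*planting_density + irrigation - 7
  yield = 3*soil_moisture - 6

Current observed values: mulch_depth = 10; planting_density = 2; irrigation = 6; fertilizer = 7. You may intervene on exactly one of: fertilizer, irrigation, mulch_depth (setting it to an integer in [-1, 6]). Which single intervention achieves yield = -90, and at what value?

set fertilizer = 5

Intervening on fertilizer: with other inputs at their observed values, yield = -9*fertilizer - 45. Solving for -90 gives fertilizer = 5, within [-1, 6].
Intervening on irrigation: yield = 3*irrigation - 126. Reaching -90 requires irrigation = 12, outside [-1, 6].
Intervening on mulch_depth: yield = -6*mulch_depth - 48. Reaching -90 requires mulch_depth = 7, outside [-1, 6].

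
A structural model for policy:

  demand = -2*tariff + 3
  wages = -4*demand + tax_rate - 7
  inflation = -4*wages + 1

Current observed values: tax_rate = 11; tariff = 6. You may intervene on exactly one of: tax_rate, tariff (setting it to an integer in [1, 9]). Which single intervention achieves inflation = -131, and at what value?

set tax_rate = 4

Intervening on tax_rate: with other inputs at their observed values, inflation = -4*tax_rate - 115. Solving for -131 gives tax_rate = 4, within [1, 9].
Intervening on tariff: inflation = -32*tariff + 33. Reaching -131 requires tariff = 41/8, not an integer.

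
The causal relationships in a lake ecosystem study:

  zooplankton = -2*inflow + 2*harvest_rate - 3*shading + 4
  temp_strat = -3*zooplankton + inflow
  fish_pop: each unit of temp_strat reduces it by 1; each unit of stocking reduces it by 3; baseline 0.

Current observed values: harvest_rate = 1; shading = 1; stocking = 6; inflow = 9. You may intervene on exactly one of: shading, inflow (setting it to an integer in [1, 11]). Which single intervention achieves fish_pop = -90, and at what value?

set shading = 3

Intervening on shading: with other inputs at their observed values, fish_pop = -9*shading - 63. Solving for -90 gives shading = 3, within [1, 11].
Intervening on inflow: fish_pop = -7*inflow - 9. Reaching -90 requires inflow = 81/7, not an integer.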